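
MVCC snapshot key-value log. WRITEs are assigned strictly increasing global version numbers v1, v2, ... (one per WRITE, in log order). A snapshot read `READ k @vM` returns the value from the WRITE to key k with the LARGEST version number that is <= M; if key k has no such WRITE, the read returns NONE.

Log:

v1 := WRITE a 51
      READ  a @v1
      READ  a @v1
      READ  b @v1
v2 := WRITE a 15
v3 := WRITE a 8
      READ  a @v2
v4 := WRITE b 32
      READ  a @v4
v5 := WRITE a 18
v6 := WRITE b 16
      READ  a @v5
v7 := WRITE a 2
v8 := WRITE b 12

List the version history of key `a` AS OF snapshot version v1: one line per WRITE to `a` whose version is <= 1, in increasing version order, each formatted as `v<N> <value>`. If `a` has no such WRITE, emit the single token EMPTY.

Scan writes for key=a with version <= 1:
  v1 WRITE a 51 -> keep
  v2 WRITE a 15 -> drop (> snap)
  v3 WRITE a 8 -> drop (> snap)
  v4 WRITE b 32 -> skip
  v5 WRITE a 18 -> drop (> snap)
  v6 WRITE b 16 -> skip
  v7 WRITE a 2 -> drop (> snap)
  v8 WRITE b 12 -> skip
Collected: [(1, 51)]

Answer: v1 51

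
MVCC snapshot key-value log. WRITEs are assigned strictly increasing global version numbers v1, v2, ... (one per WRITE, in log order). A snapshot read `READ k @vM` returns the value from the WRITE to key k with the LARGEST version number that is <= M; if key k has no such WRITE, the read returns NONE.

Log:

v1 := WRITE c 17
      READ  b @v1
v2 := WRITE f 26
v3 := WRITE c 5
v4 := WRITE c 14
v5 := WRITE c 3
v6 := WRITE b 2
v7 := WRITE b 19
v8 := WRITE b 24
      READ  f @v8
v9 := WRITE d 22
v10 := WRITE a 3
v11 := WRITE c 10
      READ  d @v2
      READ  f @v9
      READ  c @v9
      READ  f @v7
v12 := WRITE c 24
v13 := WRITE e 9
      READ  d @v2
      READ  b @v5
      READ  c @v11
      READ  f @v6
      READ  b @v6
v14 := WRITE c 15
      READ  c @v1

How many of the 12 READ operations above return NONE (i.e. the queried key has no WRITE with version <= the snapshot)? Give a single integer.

v1: WRITE c=17  (c history now [(1, 17)])
READ b @v1: history=[] -> no version <= 1 -> NONE
v2: WRITE f=26  (f history now [(2, 26)])
v3: WRITE c=5  (c history now [(1, 17), (3, 5)])
v4: WRITE c=14  (c history now [(1, 17), (3, 5), (4, 14)])
v5: WRITE c=3  (c history now [(1, 17), (3, 5), (4, 14), (5, 3)])
v6: WRITE b=2  (b history now [(6, 2)])
v7: WRITE b=19  (b history now [(6, 2), (7, 19)])
v8: WRITE b=24  (b history now [(6, 2), (7, 19), (8, 24)])
READ f @v8: history=[(2, 26)] -> pick v2 -> 26
v9: WRITE d=22  (d history now [(9, 22)])
v10: WRITE a=3  (a history now [(10, 3)])
v11: WRITE c=10  (c history now [(1, 17), (3, 5), (4, 14), (5, 3), (11, 10)])
READ d @v2: history=[(9, 22)] -> no version <= 2 -> NONE
READ f @v9: history=[(2, 26)] -> pick v2 -> 26
READ c @v9: history=[(1, 17), (3, 5), (4, 14), (5, 3), (11, 10)] -> pick v5 -> 3
READ f @v7: history=[(2, 26)] -> pick v2 -> 26
v12: WRITE c=24  (c history now [(1, 17), (3, 5), (4, 14), (5, 3), (11, 10), (12, 24)])
v13: WRITE e=9  (e history now [(13, 9)])
READ d @v2: history=[(9, 22)] -> no version <= 2 -> NONE
READ b @v5: history=[(6, 2), (7, 19), (8, 24)] -> no version <= 5 -> NONE
READ c @v11: history=[(1, 17), (3, 5), (4, 14), (5, 3), (11, 10), (12, 24)] -> pick v11 -> 10
READ f @v6: history=[(2, 26)] -> pick v2 -> 26
READ b @v6: history=[(6, 2), (7, 19), (8, 24)] -> pick v6 -> 2
v14: WRITE c=15  (c history now [(1, 17), (3, 5), (4, 14), (5, 3), (11, 10), (12, 24), (14, 15)])
READ c @v1: history=[(1, 17), (3, 5), (4, 14), (5, 3), (11, 10), (12, 24), (14, 15)] -> pick v1 -> 17
Read results in order: ['NONE', '26', 'NONE', '26', '3', '26', 'NONE', 'NONE', '10', '26', '2', '17']
NONE count = 4

Answer: 4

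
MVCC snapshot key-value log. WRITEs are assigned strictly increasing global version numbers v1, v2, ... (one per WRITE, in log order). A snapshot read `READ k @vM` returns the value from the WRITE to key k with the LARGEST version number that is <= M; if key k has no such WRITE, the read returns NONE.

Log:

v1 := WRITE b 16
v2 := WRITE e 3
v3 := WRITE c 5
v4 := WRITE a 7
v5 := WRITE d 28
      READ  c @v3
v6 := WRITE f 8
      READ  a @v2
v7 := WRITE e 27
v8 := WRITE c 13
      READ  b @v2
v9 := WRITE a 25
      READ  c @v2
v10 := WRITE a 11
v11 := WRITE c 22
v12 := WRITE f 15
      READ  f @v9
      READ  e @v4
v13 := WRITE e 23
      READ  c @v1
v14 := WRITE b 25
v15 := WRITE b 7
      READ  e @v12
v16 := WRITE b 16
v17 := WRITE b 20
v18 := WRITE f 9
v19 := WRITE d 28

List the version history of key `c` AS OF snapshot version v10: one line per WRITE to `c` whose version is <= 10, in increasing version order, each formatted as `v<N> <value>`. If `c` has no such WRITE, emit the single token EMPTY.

Answer: v3 5
v8 13

Derivation:
Scan writes for key=c with version <= 10:
  v1 WRITE b 16 -> skip
  v2 WRITE e 3 -> skip
  v3 WRITE c 5 -> keep
  v4 WRITE a 7 -> skip
  v5 WRITE d 28 -> skip
  v6 WRITE f 8 -> skip
  v7 WRITE e 27 -> skip
  v8 WRITE c 13 -> keep
  v9 WRITE a 25 -> skip
  v10 WRITE a 11 -> skip
  v11 WRITE c 22 -> drop (> snap)
  v12 WRITE f 15 -> skip
  v13 WRITE e 23 -> skip
  v14 WRITE b 25 -> skip
  v15 WRITE b 7 -> skip
  v16 WRITE b 16 -> skip
  v17 WRITE b 20 -> skip
  v18 WRITE f 9 -> skip
  v19 WRITE d 28 -> skip
Collected: [(3, 5), (8, 13)]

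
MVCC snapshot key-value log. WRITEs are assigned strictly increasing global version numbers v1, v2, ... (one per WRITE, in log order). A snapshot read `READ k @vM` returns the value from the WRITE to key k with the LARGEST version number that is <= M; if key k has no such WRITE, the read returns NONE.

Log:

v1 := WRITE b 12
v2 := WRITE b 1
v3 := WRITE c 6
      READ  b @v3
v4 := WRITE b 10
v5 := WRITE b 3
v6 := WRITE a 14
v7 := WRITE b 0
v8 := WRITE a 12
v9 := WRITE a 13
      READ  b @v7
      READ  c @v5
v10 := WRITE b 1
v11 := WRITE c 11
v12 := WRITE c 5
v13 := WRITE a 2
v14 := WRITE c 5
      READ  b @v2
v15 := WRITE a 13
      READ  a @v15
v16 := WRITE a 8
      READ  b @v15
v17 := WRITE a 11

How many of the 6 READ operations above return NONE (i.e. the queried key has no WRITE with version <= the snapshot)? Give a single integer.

v1: WRITE b=12  (b history now [(1, 12)])
v2: WRITE b=1  (b history now [(1, 12), (2, 1)])
v3: WRITE c=6  (c history now [(3, 6)])
READ b @v3: history=[(1, 12), (2, 1)] -> pick v2 -> 1
v4: WRITE b=10  (b history now [(1, 12), (2, 1), (4, 10)])
v5: WRITE b=3  (b history now [(1, 12), (2, 1), (4, 10), (5, 3)])
v6: WRITE a=14  (a history now [(6, 14)])
v7: WRITE b=0  (b history now [(1, 12), (2, 1), (4, 10), (5, 3), (7, 0)])
v8: WRITE a=12  (a history now [(6, 14), (8, 12)])
v9: WRITE a=13  (a history now [(6, 14), (8, 12), (9, 13)])
READ b @v7: history=[(1, 12), (2, 1), (4, 10), (5, 3), (7, 0)] -> pick v7 -> 0
READ c @v5: history=[(3, 6)] -> pick v3 -> 6
v10: WRITE b=1  (b history now [(1, 12), (2, 1), (4, 10), (5, 3), (7, 0), (10, 1)])
v11: WRITE c=11  (c history now [(3, 6), (11, 11)])
v12: WRITE c=5  (c history now [(3, 6), (11, 11), (12, 5)])
v13: WRITE a=2  (a history now [(6, 14), (8, 12), (9, 13), (13, 2)])
v14: WRITE c=5  (c history now [(3, 6), (11, 11), (12, 5), (14, 5)])
READ b @v2: history=[(1, 12), (2, 1), (4, 10), (5, 3), (7, 0), (10, 1)] -> pick v2 -> 1
v15: WRITE a=13  (a history now [(6, 14), (8, 12), (9, 13), (13, 2), (15, 13)])
READ a @v15: history=[(6, 14), (8, 12), (9, 13), (13, 2), (15, 13)] -> pick v15 -> 13
v16: WRITE a=8  (a history now [(6, 14), (8, 12), (9, 13), (13, 2), (15, 13), (16, 8)])
READ b @v15: history=[(1, 12), (2, 1), (4, 10), (5, 3), (7, 0), (10, 1)] -> pick v10 -> 1
v17: WRITE a=11  (a history now [(6, 14), (8, 12), (9, 13), (13, 2), (15, 13), (16, 8), (17, 11)])
Read results in order: ['1', '0', '6', '1', '13', '1']
NONE count = 0

Answer: 0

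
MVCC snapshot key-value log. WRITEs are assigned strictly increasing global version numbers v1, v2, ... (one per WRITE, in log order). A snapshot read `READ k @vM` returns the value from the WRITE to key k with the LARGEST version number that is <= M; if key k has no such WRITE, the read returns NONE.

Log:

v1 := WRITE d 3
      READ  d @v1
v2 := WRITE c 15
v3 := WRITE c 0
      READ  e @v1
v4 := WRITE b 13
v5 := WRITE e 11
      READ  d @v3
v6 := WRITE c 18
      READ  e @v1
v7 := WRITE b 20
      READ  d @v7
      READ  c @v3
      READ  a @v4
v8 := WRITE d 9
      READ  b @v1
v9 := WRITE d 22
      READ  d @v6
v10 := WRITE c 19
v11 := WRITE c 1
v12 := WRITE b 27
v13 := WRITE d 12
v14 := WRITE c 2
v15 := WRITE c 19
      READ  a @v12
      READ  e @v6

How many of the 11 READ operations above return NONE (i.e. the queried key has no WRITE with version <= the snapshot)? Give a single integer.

Answer: 5

Derivation:
v1: WRITE d=3  (d history now [(1, 3)])
READ d @v1: history=[(1, 3)] -> pick v1 -> 3
v2: WRITE c=15  (c history now [(2, 15)])
v3: WRITE c=0  (c history now [(2, 15), (3, 0)])
READ e @v1: history=[] -> no version <= 1 -> NONE
v4: WRITE b=13  (b history now [(4, 13)])
v5: WRITE e=11  (e history now [(5, 11)])
READ d @v3: history=[(1, 3)] -> pick v1 -> 3
v6: WRITE c=18  (c history now [(2, 15), (3, 0), (6, 18)])
READ e @v1: history=[(5, 11)] -> no version <= 1 -> NONE
v7: WRITE b=20  (b history now [(4, 13), (7, 20)])
READ d @v7: history=[(1, 3)] -> pick v1 -> 3
READ c @v3: history=[(2, 15), (3, 0), (6, 18)] -> pick v3 -> 0
READ a @v4: history=[] -> no version <= 4 -> NONE
v8: WRITE d=9  (d history now [(1, 3), (8, 9)])
READ b @v1: history=[(4, 13), (7, 20)] -> no version <= 1 -> NONE
v9: WRITE d=22  (d history now [(1, 3), (8, 9), (9, 22)])
READ d @v6: history=[(1, 3), (8, 9), (9, 22)] -> pick v1 -> 3
v10: WRITE c=19  (c history now [(2, 15), (3, 0), (6, 18), (10, 19)])
v11: WRITE c=1  (c history now [(2, 15), (3, 0), (6, 18), (10, 19), (11, 1)])
v12: WRITE b=27  (b history now [(4, 13), (7, 20), (12, 27)])
v13: WRITE d=12  (d history now [(1, 3), (8, 9), (9, 22), (13, 12)])
v14: WRITE c=2  (c history now [(2, 15), (3, 0), (6, 18), (10, 19), (11, 1), (14, 2)])
v15: WRITE c=19  (c history now [(2, 15), (3, 0), (6, 18), (10, 19), (11, 1), (14, 2), (15, 19)])
READ a @v12: history=[] -> no version <= 12 -> NONE
READ e @v6: history=[(5, 11)] -> pick v5 -> 11
Read results in order: ['3', 'NONE', '3', 'NONE', '3', '0', 'NONE', 'NONE', '3', 'NONE', '11']
NONE count = 5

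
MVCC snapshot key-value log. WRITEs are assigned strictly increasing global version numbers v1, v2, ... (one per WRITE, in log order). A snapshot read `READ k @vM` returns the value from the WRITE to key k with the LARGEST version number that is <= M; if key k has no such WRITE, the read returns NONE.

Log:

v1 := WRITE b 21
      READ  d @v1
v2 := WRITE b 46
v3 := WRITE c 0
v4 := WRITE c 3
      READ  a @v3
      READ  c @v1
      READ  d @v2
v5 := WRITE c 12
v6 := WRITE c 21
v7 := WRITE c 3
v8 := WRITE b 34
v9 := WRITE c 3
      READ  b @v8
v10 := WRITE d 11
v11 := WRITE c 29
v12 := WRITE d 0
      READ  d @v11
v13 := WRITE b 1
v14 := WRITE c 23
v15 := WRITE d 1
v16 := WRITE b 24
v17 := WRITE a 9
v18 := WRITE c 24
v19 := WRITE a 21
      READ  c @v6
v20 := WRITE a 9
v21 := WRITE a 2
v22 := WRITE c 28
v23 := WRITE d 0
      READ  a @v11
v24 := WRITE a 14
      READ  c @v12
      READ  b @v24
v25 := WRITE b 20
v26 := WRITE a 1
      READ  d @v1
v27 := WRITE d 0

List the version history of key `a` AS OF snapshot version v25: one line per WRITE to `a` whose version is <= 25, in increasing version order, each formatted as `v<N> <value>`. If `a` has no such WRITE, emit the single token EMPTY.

Scan writes for key=a with version <= 25:
  v1 WRITE b 21 -> skip
  v2 WRITE b 46 -> skip
  v3 WRITE c 0 -> skip
  v4 WRITE c 3 -> skip
  v5 WRITE c 12 -> skip
  v6 WRITE c 21 -> skip
  v7 WRITE c 3 -> skip
  v8 WRITE b 34 -> skip
  v9 WRITE c 3 -> skip
  v10 WRITE d 11 -> skip
  v11 WRITE c 29 -> skip
  v12 WRITE d 0 -> skip
  v13 WRITE b 1 -> skip
  v14 WRITE c 23 -> skip
  v15 WRITE d 1 -> skip
  v16 WRITE b 24 -> skip
  v17 WRITE a 9 -> keep
  v18 WRITE c 24 -> skip
  v19 WRITE a 21 -> keep
  v20 WRITE a 9 -> keep
  v21 WRITE a 2 -> keep
  v22 WRITE c 28 -> skip
  v23 WRITE d 0 -> skip
  v24 WRITE a 14 -> keep
  v25 WRITE b 20 -> skip
  v26 WRITE a 1 -> drop (> snap)
  v27 WRITE d 0 -> skip
Collected: [(17, 9), (19, 21), (20, 9), (21, 2), (24, 14)]

Answer: v17 9
v19 21
v20 9
v21 2
v24 14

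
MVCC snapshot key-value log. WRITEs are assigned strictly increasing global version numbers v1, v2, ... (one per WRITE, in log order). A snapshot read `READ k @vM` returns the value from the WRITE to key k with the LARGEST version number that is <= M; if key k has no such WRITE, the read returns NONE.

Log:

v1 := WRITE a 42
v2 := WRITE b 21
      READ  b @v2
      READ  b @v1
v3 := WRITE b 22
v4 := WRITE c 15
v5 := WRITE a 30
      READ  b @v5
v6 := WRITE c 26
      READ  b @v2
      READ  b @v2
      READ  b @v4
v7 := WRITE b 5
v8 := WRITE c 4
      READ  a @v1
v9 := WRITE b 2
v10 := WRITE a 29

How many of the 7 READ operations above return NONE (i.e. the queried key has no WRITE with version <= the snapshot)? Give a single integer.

Answer: 1

Derivation:
v1: WRITE a=42  (a history now [(1, 42)])
v2: WRITE b=21  (b history now [(2, 21)])
READ b @v2: history=[(2, 21)] -> pick v2 -> 21
READ b @v1: history=[(2, 21)] -> no version <= 1 -> NONE
v3: WRITE b=22  (b history now [(2, 21), (3, 22)])
v4: WRITE c=15  (c history now [(4, 15)])
v5: WRITE a=30  (a history now [(1, 42), (5, 30)])
READ b @v5: history=[(2, 21), (3, 22)] -> pick v3 -> 22
v6: WRITE c=26  (c history now [(4, 15), (6, 26)])
READ b @v2: history=[(2, 21), (3, 22)] -> pick v2 -> 21
READ b @v2: history=[(2, 21), (3, 22)] -> pick v2 -> 21
READ b @v4: history=[(2, 21), (3, 22)] -> pick v3 -> 22
v7: WRITE b=5  (b history now [(2, 21), (3, 22), (7, 5)])
v8: WRITE c=4  (c history now [(4, 15), (6, 26), (8, 4)])
READ a @v1: history=[(1, 42), (5, 30)] -> pick v1 -> 42
v9: WRITE b=2  (b history now [(2, 21), (3, 22), (7, 5), (9, 2)])
v10: WRITE a=29  (a history now [(1, 42), (5, 30), (10, 29)])
Read results in order: ['21', 'NONE', '22', '21', '21', '22', '42']
NONE count = 1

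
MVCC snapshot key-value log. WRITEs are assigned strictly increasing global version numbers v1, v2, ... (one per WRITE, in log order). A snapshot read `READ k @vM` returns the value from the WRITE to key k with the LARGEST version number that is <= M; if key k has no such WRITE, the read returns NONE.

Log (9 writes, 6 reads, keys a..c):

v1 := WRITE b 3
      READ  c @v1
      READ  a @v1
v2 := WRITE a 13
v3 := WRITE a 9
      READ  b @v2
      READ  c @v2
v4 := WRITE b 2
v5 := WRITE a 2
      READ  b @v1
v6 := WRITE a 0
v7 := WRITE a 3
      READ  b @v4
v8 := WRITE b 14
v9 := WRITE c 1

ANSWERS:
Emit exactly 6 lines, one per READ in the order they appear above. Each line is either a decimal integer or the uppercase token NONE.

v1: WRITE b=3  (b history now [(1, 3)])
READ c @v1: history=[] -> no version <= 1 -> NONE
READ a @v1: history=[] -> no version <= 1 -> NONE
v2: WRITE a=13  (a history now [(2, 13)])
v3: WRITE a=9  (a history now [(2, 13), (3, 9)])
READ b @v2: history=[(1, 3)] -> pick v1 -> 3
READ c @v2: history=[] -> no version <= 2 -> NONE
v4: WRITE b=2  (b history now [(1, 3), (4, 2)])
v5: WRITE a=2  (a history now [(2, 13), (3, 9), (5, 2)])
READ b @v1: history=[(1, 3), (4, 2)] -> pick v1 -> 3
v6: WRITE a=0  (a history now [(2, 13), (3, 9), (5, 2), (6, 0)])
v7: WRITE a=3  (a history now [(2, 13), (3, 9), (5, 2), (6, 0), (7, 3)])
READ b @v4: history=[(1, 3), (4, 2)] -> pick v4 -> 2
v8: WRITE b=14  (b history now [(1, 3), (4, 2), (8, 14)])
v9: WRITE c=1  (c history now [(9, 1)])

Answer: NONE
NONE
3
NONE
3
2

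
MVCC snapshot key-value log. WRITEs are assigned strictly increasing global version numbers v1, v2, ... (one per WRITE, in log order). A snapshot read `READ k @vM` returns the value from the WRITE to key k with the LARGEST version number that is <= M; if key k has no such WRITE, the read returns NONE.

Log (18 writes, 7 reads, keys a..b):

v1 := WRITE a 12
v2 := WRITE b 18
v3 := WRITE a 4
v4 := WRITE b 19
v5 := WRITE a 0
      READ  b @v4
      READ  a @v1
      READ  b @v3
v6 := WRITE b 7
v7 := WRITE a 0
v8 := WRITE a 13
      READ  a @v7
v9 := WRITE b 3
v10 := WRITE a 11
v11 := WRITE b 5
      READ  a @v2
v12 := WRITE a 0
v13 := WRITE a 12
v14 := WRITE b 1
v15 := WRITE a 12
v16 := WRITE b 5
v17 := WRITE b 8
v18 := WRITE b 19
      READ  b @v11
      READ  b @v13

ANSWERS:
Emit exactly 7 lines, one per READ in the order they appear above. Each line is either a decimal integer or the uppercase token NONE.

Answer: 19
12
18
0
12
5
5

Derivation:
v1: WRITE a=12  (a history now [(1, 12)])
v2: WRITE b=18  (b history now [(2, 18)])
v3: WRITE a=4  (a history now [(1, 12), (3, 4)])
v4: WRITE b=19  (b history now [(2, 18), (4, 19)])
v5: WRITE a=0  (a history now [(1, 12), (3, 4), (5, 0)])
READ b @v4: history=[(2, 18), (4, 19)] -> pick v4 -> 19
READ a @v1: history=[(1, 12), (3, 4), (5, 0)] -> pick v1 -> 12
READ b @v3: history=[(2, 18), (4, 19)] -> pick v2 -> 18
v6: WRITE b=7  (b history now [(2, 18), (4, 19), (6, 7)])
v7: WRITE a=0  (a history now [(1, 12), (3, 4), (5, 0), (7, 0)])
v8: WRITE a=13  (a history now [(1, 12), (3, 4), (5, 0), (7, 0), (8, 13)])
READ a @v7: history=[(1, 12), (3, 4), (5, 0), (7, 0), (8, 13)] -> pick v7 -> 0
v9: WRITE b=3  (b history now [(2, 18), (4, 19), (6, 7), (9, 3)])
v10: WRITE a=11  (a history now [(1, 12), (3, 4), (5, 0), (7, 0), (8, 13), (10, 11)])
v11: WRITE b=5  (b history now [(2, 18), (4, 19), (6, 7), (9, 3), (11, 5)])
READ a @v2: history=[(1, 12), (3, 4), (5, 0), (7, 0), (8, 13), (10, 11)] -> pick v1 -> 12
v12: WRITE a=0  (a history now [(1, 12), (3, 4), (5, 0), (7, 0), (8, 13), (10, 11), (12, 0)])
v13: WRITE a=12  (a history now [(1, 12), (3, 4), (5, 0), (7, 0), (8, 13), (10, 11), (12, 0), (13, 12)])
v14: WRITE b=1  (b history now [(2, 18), (4, 19), (6, 7), (9, 3), (11, 5), (14, 1)])
v15: WRITE a=12  (a history now [(1, 12), (3, 4), (5, 0), (7, 0), (8, 13), (10, 11), (12, 0), (13, 12), (15, 12)])
v16: WRITE b=5  (b history now [(2, 18), (4, 19), (6, 7), (9, 3), (11, 5), (14, 1), (16, 5)])
v17: WRITE b=8  (b history now [(2, 18), (4, 19), (6, 7), (9, 3), (11, 5), (14, 1), (16, 5), (17, 8)])
v18: WRITE b=19  (b history now [(2, 18), (4, 19), (6, 7), (9, 3), (11, 5), (14, 1), (16, 5), (17, 8), (18, 19)])
READ b @v11: history=[(2, 18), (4, 19), (6, 7), (9, 3), (11, 5), (14, 1), (16, 5), (17, 8), (18, 19)] -> pick v11 -> 5
READ b @v13: history=[(2, 18), (4, 19), (6, 7), (9, 3), (11, 5), (14, 1), (16, 5), (17, 8), (18, 19)] -> pick v11 -> 5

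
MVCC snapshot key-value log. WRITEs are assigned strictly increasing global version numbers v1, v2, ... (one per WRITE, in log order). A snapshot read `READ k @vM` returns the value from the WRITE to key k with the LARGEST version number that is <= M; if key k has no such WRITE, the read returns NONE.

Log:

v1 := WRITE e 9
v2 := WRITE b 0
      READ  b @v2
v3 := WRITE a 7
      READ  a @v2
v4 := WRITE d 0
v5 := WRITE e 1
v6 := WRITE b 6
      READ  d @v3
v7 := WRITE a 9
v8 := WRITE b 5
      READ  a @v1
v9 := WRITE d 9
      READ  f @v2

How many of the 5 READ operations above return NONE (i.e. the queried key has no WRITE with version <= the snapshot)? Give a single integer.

v1: WRITE e=9  (e history now [(1, 9)])
v2: WRITE b=0  (b history now [(2, 0)])
READ b @v2: history=[(2, 0)] -> pick v2 -> 0
v3: WRITE a=7  (a history now [(3, 7)])
READ a @v2: history=[(3, 7)] -> no version <= 2 -> NONE
v4: WRITE d=0  (d history now [(4, 0)])
v5: WRITE e=1  (e history now [(1, 9), (5, 1)])
v6: WRITE b=6  (b history now [(2, 0), (6, 6)])
READ d @v3: history=[(4, 0)] -> no version <= 3 -> NONE
v7: WRITE a=9  (a history now [(3, 7), (7, 9)])
v8: WRITE b=5  (b history now [(2, 0), (6, 6), (8, 5)])
READ a @v1: history=[(3, 7), (7, 9)] -> no version <= 1 -> NONE
v9: WRITE d=9  (d history now [(4, 0), (9, 9)])
READ f @v2: history=[] -> no version <= 2 -> NONE
Read results in order: ['0', 'NONE', 'NONE', 'NONE', 'NONE']
NONE count = 4

Answer: 4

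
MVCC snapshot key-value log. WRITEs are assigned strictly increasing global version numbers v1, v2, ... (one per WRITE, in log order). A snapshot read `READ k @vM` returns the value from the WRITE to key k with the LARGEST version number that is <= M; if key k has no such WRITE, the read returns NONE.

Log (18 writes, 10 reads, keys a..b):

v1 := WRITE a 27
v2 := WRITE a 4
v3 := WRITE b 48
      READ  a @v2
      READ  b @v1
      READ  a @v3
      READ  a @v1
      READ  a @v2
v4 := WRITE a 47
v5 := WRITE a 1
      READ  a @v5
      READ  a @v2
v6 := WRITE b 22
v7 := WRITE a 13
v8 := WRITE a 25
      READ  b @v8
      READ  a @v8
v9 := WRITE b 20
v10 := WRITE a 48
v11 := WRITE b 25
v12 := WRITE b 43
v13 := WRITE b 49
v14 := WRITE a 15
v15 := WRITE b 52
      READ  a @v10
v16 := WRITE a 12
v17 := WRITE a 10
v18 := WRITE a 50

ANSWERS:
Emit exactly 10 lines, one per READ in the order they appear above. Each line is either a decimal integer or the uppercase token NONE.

v1: WRITE a=27  (a history now [(1, 27)])
v2: WRITE a=4  (a history now [(1, 27), (2, 4)])
v3: WRITE b=48  (b history now [(3, 48)])
READ a @v2: history=[(1, 27), (2, 4)] -> pick v2 -> 4
READ b @v1: history=[(3, 48)] -> no version <= 1 -> NONE
READ a @v3: history=[(1, 27), (2, 4)] -> pick v2 -> 4
READ a @v1: history=[(1, 27), (2, 4)] -> pick v1 -> 27
READ a @v2: history=[(1, 27), (2, 4)] -> pick v2 -> 4
v4: WRITE a=47  (a history now [(1, 27), (2, 4), (4, 47)])
v5: WRITE a=1  (a history now [(1, 27), (2, 4), (4, 47), (5, 1)])
READ a @v5: history=[(1, 27), (2, 4), (4, 47), (5, 1)] -> pick v5 -> 1
READ a @v2: history=[(1, 27), (2, 4), (4, 47), (5, 1)] -> pick v2 -> 4
v6: WRITE b=22  (b history now [(3, 48), (6, 22)])
v7: WRITE a=13  (a history now [(1, 27), (2, 4), (4, 47), (5, 1), (7, 13)])
v8: WRITE a=25  (a history now [(1, 27), (2, 4), (4, 47), (5, 1), (7, 13), (8, 25)])
READ b @v8: history=[(3, 48), (6, 22)] -> pick v6 -> 22
READ a @v8: history=[(1, 27), (2, 4), (4, 47), (5, 1), (7, 13), (8, 25)] -> pick v8 -> 25
v9: WRITE b=20  (b history now [(3, 48), (6, 22), (9, 20)])
v10: WRITE a=48  (a history now [(1, 27), (2, 4), (4, 47), (5, 1), (7, 13), (8, 25), (10, 48)])
v11: WRITE b=25  (b history now [(3, 48), (6, 22), (9, 20), (11, 25)])
v12: WRITE b=43  (b history now [(3, 48), (6, 22), (9, 20), (11, 25), (12, 43)])
v13: WRITE b=49  (b history now [(3, 48), (6, 22), (9, 20), (11, 25), (12, 43), (13, 49)])
v14: WRITE a=15  (a history now [(1, 27), (2, 4), (4, 47), (5, 1), (7, 13), (8, 25), (10, 48), (14, 15)])
v15: WRITE b=52  (b history now [(3, 48), (6, 22), (9, 20), (11, 25), (12, 43), (13, 49), (15, 52)])
READ a @v10: history=[(1, 27), (2, 4), (4, 47), (5, 1), (7, 13), (8, 25), (10, 48), (14, 15)] -> pick v10 -> 48
v16: WRITE a=12  (a history now [(1, 27), (2, 4), (4, 47), (5, 1), (7, 13), (8, 25), (10, 48), (14, 15), (16, 12)])
v17: WRITE a=10  (a history now [(1, 27), (2, 4), (4, 47), (5, 1), (7, 13), (8, 25), (10, 48), (14, 15), (16, 12), (17, 10)])
v18: WRITE a=50  (a history now [(1, 27), (2, 4), (4, 47), (5, 1), (7, 13), (8, 25), (10, 48), (14, 15), (16, 12), (17, 10), (18, 50)])

Answer: 4
NONE
4
27
4
1
4
22
25
48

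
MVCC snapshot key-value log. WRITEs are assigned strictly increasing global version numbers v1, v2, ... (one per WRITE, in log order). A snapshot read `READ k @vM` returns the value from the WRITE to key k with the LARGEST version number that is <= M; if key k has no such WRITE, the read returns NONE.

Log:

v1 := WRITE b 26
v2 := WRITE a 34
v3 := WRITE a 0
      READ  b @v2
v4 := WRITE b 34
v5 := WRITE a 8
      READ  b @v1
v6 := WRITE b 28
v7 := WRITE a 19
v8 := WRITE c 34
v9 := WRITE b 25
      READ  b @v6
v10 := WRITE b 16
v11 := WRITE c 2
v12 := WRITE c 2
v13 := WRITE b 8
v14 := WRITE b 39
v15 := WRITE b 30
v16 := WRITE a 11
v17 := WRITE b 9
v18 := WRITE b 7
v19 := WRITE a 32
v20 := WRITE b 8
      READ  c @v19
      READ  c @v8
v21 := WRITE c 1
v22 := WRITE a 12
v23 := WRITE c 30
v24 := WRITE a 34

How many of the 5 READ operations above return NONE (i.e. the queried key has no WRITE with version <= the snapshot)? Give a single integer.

Answer: 0

Derivation:
v1: WRITE b=26  (b history now [(1, 26)])
v2: WRITE a=34  (a history now [(2, 34)])
v3: WRITE a=0  (a history now [(2, 34), (3, 0)])
READ b @v2: history=[(1, 26)] -> pick v1 -> 26
v4: WRITE b=34  (b history now [(1, 26), (4, 34)])
v5: WRITE a=8  (a history now [(2, 34), (3, 0), (5, 8)])
READ b @v1: history=[(1, 26), (4, 34)] -> pick v1 -> 26
v6: WRITE b=28  (b history now [(1, 26), (4, 34), (6, 28)])
v7: WRITE a=19  (a history now [(2, 34), (3, 0), (5, 8), (7, 19)])
v8: WRITE c=34  (c history now [(8, 34)])
v9: WRITE b=25  (b history now [(1, 26), (4, 34), (6, 28), (9, 25)])
READ b @v6: history=[(1, 26), (4, 34), (6, 28), (9, 25)] -> pick v6 -> 28
v10: WRITE b=16  (b history now [(1, 26), (4, 34), (6, 28), (9, 25), (10, 16)])
v11: WRITE c=2  (c history now [(8, 34), (11, 2)])
v12: WRITE c=2  (c history now [(8, 34), (11, 2), (12, 2)])
v13: WRITE b=8  (b history now [(1, 26), (4, 34), (6, 28), (9, 25), (10, 16), (13, 8)])
v14: WRITE b=39  (b history now [(1, 26), (4, 34), (6, 28), (9, 25), (10, 16), (13, 8), (14, 39)])
v15: WRITE b=30  (b history now [(1, 26), (4, 34), (6, 28), (9, 25), (10, 16), (13, 8), (14, 39), (15, 30)])
v16: WRITE a=11  (a history now [(2, 34), (3, 0), (5, 8), (7, 19), (16, 11)])
v17: WRITE b=9  (b history now [(1, 26), (4, 34), (6, 28), (9, 25), (10, 16), (13, 8), (14, 39), (15, 30), (17, 9)])
v18: WRITE b=7  (b history now [(1, 26), (4, 34), (6, 28), (9, 25), (10, 16), (13, 8), (14, 39), (15, 30), (17, 9), (18, 7)])
v19: WRITE a=32  (a history now [(2, 34), (3, 0), (5, 8), (7, 19), (16, 11), (19, 32)])
v20: WRITE b=8  (b history now [(1, 26), (4, 34), (6, 28), (9, 25), (10, 16), (13, 8), (14, 39), (15, 30), (17, 9), (18, 7), (20, 8)])
READ c @v19: history=[(8, 34), (11, 2), (12, 2)] -> pick v12 -> 2
READ c @v8: history=[(8, 34), (11, 2), (12, 2)] -> pick v8 -> 34
v21: WRITE c=1  (c history now [(8, 34), (11, 2), (12, 2), (21, 1)])
v22: WRITE a=12  (a history now [(2, 34), (3, 0), (5, 8), (7, 19), (16, 11), (19, 32), (22, 12)])
v23: WRITE c=30  (c history now [(8, 34), (11, 2), (12, 2), (21, 1), (23, 30)])
v24: WRITE a=34  (a history now [(2, 34), (3, 0), (5, 8), (7, 19), (16, 11), (19, 32), (22, 12), (24, 34)])
Read results in order: ['26', '26', '28', '2', '34']
NONE count = 0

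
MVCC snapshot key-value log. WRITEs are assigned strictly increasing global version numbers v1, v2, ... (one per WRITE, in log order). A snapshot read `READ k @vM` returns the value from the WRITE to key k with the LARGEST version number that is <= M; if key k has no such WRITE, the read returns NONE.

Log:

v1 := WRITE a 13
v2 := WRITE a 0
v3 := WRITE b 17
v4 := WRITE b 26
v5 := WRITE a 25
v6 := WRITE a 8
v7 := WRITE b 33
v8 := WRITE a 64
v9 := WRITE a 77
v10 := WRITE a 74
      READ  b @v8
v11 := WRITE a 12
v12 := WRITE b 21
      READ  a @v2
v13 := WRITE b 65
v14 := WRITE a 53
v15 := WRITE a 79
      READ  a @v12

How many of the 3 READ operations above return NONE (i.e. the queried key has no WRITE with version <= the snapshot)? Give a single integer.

Answer: 0

Derivation:
v1: WRITE a=13  (a history now [(1, 13)])
v2: WRITE a=0  (a history now [(1, 13), (2, 0)])
v3: WRITE b=17  (b history now [(3, 17)])
v4: WRITE b=26  (b history now [(3, 17), (4, 26)])
v5: WRITE a=25  (a history now [(1, 13), (2, 0), (5, 25)])
v6: WRITE a=8  (a history now [(1, 13), (2, 0), (5, 25), (6, 8)])
v7: WRITE b=33  (b history now [(3, 17), (4, 26), (7, 33)])
v8: WRITE a=64  (a history now [(1, 13), (2, 0), (5, 25), (6, 8), (8, 64)])
v9: WRITE a=77  (a history now [(1, 13), (2, 0), (5, 25), (6, 8), (8, 64), (9, 77)])
v10: WRITE a=74  (a history now [(1, 13), (2, 0), (5, 25), (6, 8), (8, 64), (9, 77), (10, 74)])
READ b @v8: history=[(3, 17), (4, 26), (7, 33)] -> pick v7 -> 33
v11: WRITE a=12  (a history now [(1, 13), (2, 0), (5, 25), (6, 8), (8, 64), (9, 77), (10, 74), (11, 12)])
v12: WRITE b=21  (b history now [(3, 17), (4, 26), (7, 33), (12, 21)])
READ a @v2: history=[(1, 13), (2, 0), (5, 25), (6, 8), (8, 64), (9, 77), (10, 74), (11, 12)] -> pick v2 -> 0
v13: WRITE b=65  (b history now [(3, 17), (4, 26), (7, 33), (12, 21), (13, 65)])
v14: WRITE a=53  (a history now [(1, 13), (2, 0), (5, 25), (6, 8), (8, 64), (9, 77), (10, 74), (11, 12), (14, 53)])
v15: WRITE a=79  (a history now [(1, 13), (2, 0), (5, 25), (6, 8), (8, 64), (9, 77), (10, 74), (11, 12), (14, 53), (15, 79)])
READ a @v12: history=[(1, 13), (2, 0), (5, 25), (6, 8), (8, 64), (9, 77), (10, 74), (11, 12), (14, 53), (15, 79)] -> pick v11 -> 12
Read results in order: ['33', '0', '12']
NONE count = 0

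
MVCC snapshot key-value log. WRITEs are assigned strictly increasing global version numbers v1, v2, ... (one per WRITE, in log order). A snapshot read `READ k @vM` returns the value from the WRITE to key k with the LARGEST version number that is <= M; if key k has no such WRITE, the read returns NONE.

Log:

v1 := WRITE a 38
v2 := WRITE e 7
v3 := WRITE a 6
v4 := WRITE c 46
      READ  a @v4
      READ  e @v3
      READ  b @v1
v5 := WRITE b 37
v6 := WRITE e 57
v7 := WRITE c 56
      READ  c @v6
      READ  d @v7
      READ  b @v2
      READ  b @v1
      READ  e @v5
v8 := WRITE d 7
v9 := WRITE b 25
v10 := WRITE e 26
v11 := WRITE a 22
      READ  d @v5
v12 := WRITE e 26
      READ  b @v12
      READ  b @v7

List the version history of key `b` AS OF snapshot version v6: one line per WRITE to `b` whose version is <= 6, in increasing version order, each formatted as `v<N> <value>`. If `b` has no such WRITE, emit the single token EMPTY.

Scan writes for key=b with version <= 6:
  v1 WRITE a 38 -> skip
  v2 WRITE e 7 -> skip
  v3 WRITE a 6 -> skip
  v4 WRITE c 46 -> skip
  v5 WRITE b 37 -> keep
  v6 WRITE e 57 -> skip
  v7 WRITE c 56 -> skip
  v8 WRITE d 7 -> skip
  v9 WRITE b 25 -> drop (> snap)
  v10 WRITE e 26 -> skip
  v11 WRITE a 22 -> skip
  v12 WRITE e 26 -> skip
Collected: [(5, 37)]

Answer: v5 37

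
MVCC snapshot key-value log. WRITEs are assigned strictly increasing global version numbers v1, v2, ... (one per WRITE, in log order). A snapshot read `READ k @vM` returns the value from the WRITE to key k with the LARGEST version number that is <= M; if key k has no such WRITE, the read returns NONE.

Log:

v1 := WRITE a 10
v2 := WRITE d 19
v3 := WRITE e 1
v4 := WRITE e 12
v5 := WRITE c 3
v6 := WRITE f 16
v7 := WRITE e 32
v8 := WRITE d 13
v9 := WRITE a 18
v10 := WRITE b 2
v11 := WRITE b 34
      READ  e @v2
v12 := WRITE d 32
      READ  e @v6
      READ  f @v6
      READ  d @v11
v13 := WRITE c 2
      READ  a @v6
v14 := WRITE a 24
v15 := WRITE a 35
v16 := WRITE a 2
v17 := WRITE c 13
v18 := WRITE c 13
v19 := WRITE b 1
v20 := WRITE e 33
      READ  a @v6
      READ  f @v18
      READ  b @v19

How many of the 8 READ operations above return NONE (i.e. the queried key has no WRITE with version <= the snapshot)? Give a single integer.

v1: WRITE a=10  (a history now [(1, 10)])
v2: WRITE d=19  (d history now [(2, 19)])
v3: WRITE e=1  (e history now [(3, 1)])
v4: WRITE e=12  (e history now [(3, 1), (4, 12)])
v5: WRITE c=3  (c history now [(5, 3)])
v6: WRITE f=16  (f history now [(6, 16)])
v7: WRITE e=32  (e history now [(3, 1), (4, 12), (7, 32)])
v8: WRITE d=13  (d history now [(2, 19), (8, 13)])
v9: WRITE a=18  (a history now [(1, 10), (9, 18)])
v10: WRITE b=2  (b history now [(10, 2)])
v11: WRITE b=34  (b history now [(10, 2), (11, 34)])
READ e @v2: history=[(3, 1), (4, 12), (7, 32)] -> no version <= 2 -> NONE
v12: WRITE d=32  (d history now [(2, 19), (8, 13), (12, 32)])
READ e @v6: history=[(3, 1), (4, 12), (7, 32)] -> pick v4 -> 12
READ f @v6: history=[(6, 16)] -> pick v6 -> 16
READ d @v11: history=[(2, 19), (8, 13), (12, 32)] -> pick v8 -> 13
v13: WRITE c=2  (c history now [(5, 3), (13, 2)])
READ a @v6: history=[(1, 10), (9, 18)] -> pick v1 -> 10
v14: WRITE a=24  (a history now [(1, 10), (9, 18), (14, 24)])
v15: WRITE a=35  (a history now [(1, 10), (9, 18), (14, 24), (15, 35)])
v16: WRITE a=2  (a history now [(1, 10), (9, 18), (14, 24), (15, 35), (16, 2)])
v17: WRITE c=13  (c history now [(5, 3), (13, 2), (17, 13)])
v18: WRITE c=13  (c history now [(5, 3), (13, 2), (17, 13), (18, 13)])
v19: WRITE b=1  (b history now [(10, 2), (11, 34), (19, 1)])
v20: WRITE e=33  (e history now [(3, 1), (4, 12), (7, 32), (20, 33)])
READ a @v6: history=[(1, 10), (9, 18), (14, 24), (15, 35), (16, 2)] -> pick v1 -> 10
READ f @v18: history=[(6, 16)] -> pick v6 -> 16
READ b @v19: history=[(10, 2), (11, 34), (19, 1)] -> pick v19 -> 1
Read results in order: ['NONE', '12', '16', '13', '10', '10', '16', '1']
NONE count = 1

Answer: 1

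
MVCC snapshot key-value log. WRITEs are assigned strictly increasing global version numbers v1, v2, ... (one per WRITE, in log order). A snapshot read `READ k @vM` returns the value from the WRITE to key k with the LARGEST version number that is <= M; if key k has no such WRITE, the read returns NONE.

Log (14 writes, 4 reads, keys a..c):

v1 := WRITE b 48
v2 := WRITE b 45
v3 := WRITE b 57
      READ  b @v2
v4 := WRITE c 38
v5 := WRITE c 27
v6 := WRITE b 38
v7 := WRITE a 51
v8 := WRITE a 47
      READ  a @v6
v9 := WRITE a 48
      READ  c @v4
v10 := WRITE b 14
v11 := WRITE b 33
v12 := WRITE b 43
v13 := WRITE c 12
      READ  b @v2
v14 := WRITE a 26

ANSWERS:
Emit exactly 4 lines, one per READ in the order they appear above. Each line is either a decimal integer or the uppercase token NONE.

Answer: 45
NONE
38
45

Derivation:
v1: WRITE b=48  (b history now [(1, 48)])
v2: WRITE b=45  (b history now [(1, 48), (2, 45)])
v3: WRITE b=57  (b history now [(1, 48), (2, 45), (3, 57)])
READ b @v2: history=[(1, 48), (2, 45), (3, 57)] -> pick v2 -> 45
v4: WRITE c=38  (c history now [(4, 38)])
v5: WRITE c=27  (c history now [(4, 38), (5, 27)])
v6: WRITE b=38  (b history now [(1, 48), (2, 45), (3, 57), (6, 38)])
v7: WRITE a=51  (a history now [(7, 51)])
v8: WRITE a=47  (a history now [(7, 51), (8, 47)])
READ a @v6: history=[(7, 51), (8, 47)] -> no version <= 6 -> NONE
v9: WRITE a=48  (a history now [(7, 51), (8, 47), (9, 48)])
READ c @v4: history=[(4, 38), (5, 27)] -> pick v4 -> 38
v10: WRITE b=14  (b history now [(1, 48), (2, 45), (3, 57), (6, 38), (10, 14)])
v11: WRITE b=33  (b history now [(1, 48), (2, 45), (3, 57), (6, 38), (10, 14), (11, 33)])
v12: WRITE b=43  (b history now [(1, 48), (2, 45), (3, 57), (6, 38), (10, 14), (11, 33), (12, 43)])
v13: WRITE c=12  (c history now [(4, 38), (5, 27), (13, 12)])
READ b @v2: history=[(1, 48), (2, 45), (3, 57), (6, 38), (10, 14), (11, 33), (12, 43)] -> pick v2 -> 45
v14: WRITE a=26  (a history now [(7, 51), (8, 47), (9, 48), (14, 26)])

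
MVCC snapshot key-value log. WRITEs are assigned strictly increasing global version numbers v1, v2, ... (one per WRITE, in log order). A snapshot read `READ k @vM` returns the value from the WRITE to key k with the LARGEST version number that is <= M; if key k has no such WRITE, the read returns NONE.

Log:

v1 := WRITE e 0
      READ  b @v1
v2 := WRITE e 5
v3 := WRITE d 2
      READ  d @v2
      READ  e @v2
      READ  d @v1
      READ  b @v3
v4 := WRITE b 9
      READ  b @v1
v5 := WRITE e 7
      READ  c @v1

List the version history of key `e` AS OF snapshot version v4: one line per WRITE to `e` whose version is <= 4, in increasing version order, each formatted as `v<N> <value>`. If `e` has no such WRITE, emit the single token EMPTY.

Answer: v1 0
v2 5

Derivation:
Scan writes for key=e with version <= 4:
  v1 WRITE e 0 -> keep
  v2 WRITE e 5 -> keep
  v3 WRITE d 2 -> skip
  v4 WRITE b 9 -> skip
  v5 WRITE e 7 -> drop (> snap)
Collected: [(1, 0), (2, 5)]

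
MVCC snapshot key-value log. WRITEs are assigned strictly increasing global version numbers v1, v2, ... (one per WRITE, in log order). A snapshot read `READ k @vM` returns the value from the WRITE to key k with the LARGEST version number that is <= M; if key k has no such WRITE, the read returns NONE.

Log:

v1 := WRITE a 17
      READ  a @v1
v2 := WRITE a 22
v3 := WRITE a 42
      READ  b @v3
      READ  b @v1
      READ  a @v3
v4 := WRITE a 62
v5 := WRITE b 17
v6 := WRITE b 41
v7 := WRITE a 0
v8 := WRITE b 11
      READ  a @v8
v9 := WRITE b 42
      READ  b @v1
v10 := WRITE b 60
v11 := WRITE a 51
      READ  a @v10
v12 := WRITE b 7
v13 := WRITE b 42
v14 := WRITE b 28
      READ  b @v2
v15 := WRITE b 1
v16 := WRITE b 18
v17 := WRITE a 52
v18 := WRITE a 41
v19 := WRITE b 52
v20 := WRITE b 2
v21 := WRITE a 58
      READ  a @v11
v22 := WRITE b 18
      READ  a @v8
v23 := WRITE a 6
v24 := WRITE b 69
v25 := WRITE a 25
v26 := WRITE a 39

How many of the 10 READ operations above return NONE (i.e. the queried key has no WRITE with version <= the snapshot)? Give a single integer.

v1: WRITE a=17  (a history now [(1, 17)])
READ a @v1: history=[(1, 17)] -> pick v1 -> 17
v2: WRITE a=22  (a history now [(1, 17), (2, 22)])
v3: WRITE a=42  (a history now [(1, 17), (2, 22), (3, 42)])
READ b @v3: history=[] -> no version <= 3 -> NONE
READ b @v1: history=[] -> no version <= 1 -> NONE
READ a @v3: history=[(1, 17), (2, 22), (3, 42)] -> pick v3 -> 42
v4: WRITE a=62  (a history now [(1, 17), (2, 22), (3, 42), (4, 62)])
v5: WRITE b=17  (b history now [(5, 17)])
v6: WRITE b=41  (b history now [(5, 17), (6, 41)])
v7: WRITE a=0  (a history now [(1, 17), (2, 22), (3, 42), (4, 62), (7, 0)])
v8: WRITE b=11  (b history now [(5, 17), (6, 41), (8, 11)])
READ a @v8: history=[(1, 17), (2, 22), (3, 42), (4, 62), (7, 0)] -> pick v7 -> 0
v9: WRITE b=42  (b history now [(5, 17), (6, 41), (8, 11), (9, 42)])
READ b @v1: history=[(5, 17), (6, 41), (8, 11), (9, 42)] -> no version <= 1 -> NONE
v10: WRITE b=60  (b history now [(5, 17), (6, 41), (8, 11), (9, 42), (10, 60)])
v11: WRITE a=51  (a history now [(1, 17), (2, 22), (3, 42), (4, 62), (7, 0), (11, 51)])
READ a @v10: history=[(1, 17), (2, 22), (3, 42), (4, 62), (7, 0), (11, 51)] -> pick v7 -> 0
v12: WRITE b=7  (b history now [(5, 17), (6, 41), (8, 11), (9, 42), (10, 60), (12, 7)])
v13: WRITE b=42  (b history now [(5, 17), (6, 41), (8, 11), (9, 42), (10, 60), (12, 7), (13, 42)])
v14: WRITE b=28  (b history now [(5, 17), (6, 41), (8, 11), (9, 42), (10, 60), (12, 7), (13, 42), (14, 28)])
READ b @v2: history=[(5, 17), (6, 41), (8, 11), (9, 42), (10, 60), (12, 7), (13, 42), (14, 28)] -> no version <= 2 -> NONE
v15: WRITE b=1  (b history now [(5, 17), (6, 41), (8, 11), (9, 42), (10, 60), (12, 7), (13, 42), (14, 28), (15, 1)])
v16: WRITE b=18  (b history now [(5, 17), (6, 41), (8, 11), (9, 42), (10, 60), (12, 7), (13, 42), (14, 28), (15, 1), (16, 18)])
v17: WRITE a=52  (a history now [(1, 17), (2, 22), (3, 42), (4, 62), (7, 0), (11, 51), (17, 52)])
v18: WRITE a=41  (a history now [(1, 17), (2, 22), (3, 42), (4, 62), (7, 0), (11, 51), (17, 52), (18, 41)])
v19: WRITE b=52  (b history now [(5, 17), (6, 41), (8, 11), (9, 42), (10, 60), (12, 7), (13, 42), (14, 28), (15, 1), (16, 18), (19, 52)])
v20: WRITE b=2  (b history now [(5, 17), (6, 41), (8, 11), (9, 42), (10, 60), (12, 7), (13, 42), (14, 28), (15, 1), (16, 18), (19, 52), (20, 2)])
v21: WRITE a=58  (a history now [(1, 17), (2, 22), (3, 42), (4, 62), (7, 0), (11, 51), (17, 52), (18, 41), (21, 58)])
READ a @v11: history=[(1, 17), (2, 22), (3, 42), (4, 62), (7, 0), (11, 51), (17, 52), (18, 41), (21, 58)] -> pick v11 -> 51
v22: WRITE b=18  (b history now [(5, 17), (6, 41), (8, 11), (9, 42), (10, 60), (12, 7), (13, 42), (14, 28), (15, 1), (16, 18), (19, 52), (20, 2), (22, 18)])
READ a @v8: history=[(1, 17), (2, 22), (3, 42), (4, 62), (7, 0), (11, 51), (17, 52), (18, 41), (21, 58)] -> pick v7 -> 0
v23: WRITE a=6  (a history now [(1, 17), (2, 22), (3, 42), (4, 62), (7, 0), (11, 51), (17, 52), (18, 41), (21, 58), (23, 6)])
v24: WRITE b=69  (b history now [(5, 17), (6, 41), (8, 11), (9, 42), (10, 60), (12, 7), (13, 42), (14, 28), (15, 1), (16, 18), (19, 52), (20, 2), (22, 18), (24, 69)])
v25: WRITE a=25  (a history now [(1, 17), (2, 22), (3, 42), (4, 62), (7, 0), (11, 51), (17, 52), (18, 41), (21, 58), (23, 6), (25, 25)])
v26: WRITE a=39  (a history now [(1, 17), (2, 22), (3, 42), (4, 62), (7, 0), (11, 51), (17, 52), (18, 41), (21, 58), (23, 6), (25, 25), (26, 39)])
Read results in order: ['17', 'NONE', 'NONE', '42', '0', 'NONE', '0', 'NONE', '51', '0']
NONE count = 4

Answer: 4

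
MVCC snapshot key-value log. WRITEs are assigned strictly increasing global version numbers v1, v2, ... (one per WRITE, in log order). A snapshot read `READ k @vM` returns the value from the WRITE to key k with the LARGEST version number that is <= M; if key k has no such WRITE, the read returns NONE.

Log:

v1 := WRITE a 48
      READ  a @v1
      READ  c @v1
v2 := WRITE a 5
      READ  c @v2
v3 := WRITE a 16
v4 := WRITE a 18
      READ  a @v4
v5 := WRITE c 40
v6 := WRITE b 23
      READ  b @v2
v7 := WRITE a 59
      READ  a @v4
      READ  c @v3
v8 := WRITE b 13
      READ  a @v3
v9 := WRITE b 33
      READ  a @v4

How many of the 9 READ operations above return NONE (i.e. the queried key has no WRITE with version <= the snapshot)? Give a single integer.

v1: WRITE a=48  (a history now [(1, 48)])
READ a @v1: history=[(1, 48)] -> pick v1 -> 48
READ c @v1: history=[] -> no version <= 1 -> NONE
v2: WRITE a=5  (a history now [(1, 48), (2, 5)])
READ c @v2: history=[] -> no version <= 2 -> NONE
v3: WRITE a=16  (a history now [(1, 48), (2, 5), (3, 16)])
v4: WRITE a=18  (a history now [(1, 48), (2, 5), (3, 16), (4, 18)])
READ a @v4: history=[(1, 48), (2, 5), (3, 16), (4, 18)] -> pick v4 -> 18
v5: WRITE c=40  (c history now [(5, 40)])
v6: WRITE b=23  (b history now [(6, 23)])
READ b @v2: history=[(6, 23)] -> no version <= 2 -> NONE
v7: WRITE a=59  (a history now [(1, 48), (2, 5), (3, 16), (4, 18), (7, 59)])
READ a @v4: history=[(1, 48), (2, 5), (3, 16), (4, 18), (7, 59)] -> pick v4 -> 18
READ c @v3: history=[(5, 40)] -> no version <= 3 -> NONE
v8: WRITE b=13  (b history now [(6, 23), (8, 13)])
READ a @v3: history=[(1, 48), (2, 5), (3, 16), (4, 18), (7, 59)] -> pick v3 -> 16
v9: WRITE b=33  (b history now [(6, 23), (8, 13), (9, 33)])
READ a @v4: history=[(1, 48), (2, 5), (3, 16), (4, 18), (7, 59)] -> pick v4 -> 18
Read results in order: ['48', 'NONE', 'NONE', '18', 'NONE', '18', 'NONE', '16', '18']
NONE count = 4

Answer: 4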